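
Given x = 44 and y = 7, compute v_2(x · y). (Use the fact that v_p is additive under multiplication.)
v_2(308) = 2

v_p(x) = 2 (factor: 44 = 2^2 · 11); v_p(y) = 0 (factor: 7 = 2^0 · 7). Additivity: v_p(xy) = v_p(x) + v_p(y) = 2 + 0 = 2. (Direct check: xy = 308 = 2^2 · (77).)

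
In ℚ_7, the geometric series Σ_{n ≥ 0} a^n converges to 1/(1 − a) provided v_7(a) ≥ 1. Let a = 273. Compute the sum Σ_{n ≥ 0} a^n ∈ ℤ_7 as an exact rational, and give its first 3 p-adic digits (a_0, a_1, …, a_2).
Σ a^n = 1/(1 − a) = -1/272;  first 3 digits = (1, 4, 0)

v_7(a) = 1 ≥ 1, so the series converges in ℤ_7 to 1/(1 − a) = 1/(1 − 273) = -1/272. Expand this rational in ℤ_7: compute digits iteratively via d_i = x_i mod 7, x_{i+1} = (x_i − d_i)/7. The first 3 digits are (1, 4, 0).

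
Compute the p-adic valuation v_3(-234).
v_3(-234) = 2

v_3(n) is the largest exponent k such that 3^k divides n. Factor out: -234 = -3^2 · 26. (Sign doesn't affect v_p.) So v_3(-234) = 2.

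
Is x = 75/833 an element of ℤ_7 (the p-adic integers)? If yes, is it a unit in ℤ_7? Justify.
x ∉ ℤ_7 (v_7(x) = -2 < 0)

ℤ_7 = {x ∈ ℚ_7 : v_7(x) ≥ 0} and ℤ_7^× = {x ∈ ℤ_7 : v_7(x) = 0}. Here v_7(75/833) = v_7(num) − v_7(den) = -2; compare against these criteria.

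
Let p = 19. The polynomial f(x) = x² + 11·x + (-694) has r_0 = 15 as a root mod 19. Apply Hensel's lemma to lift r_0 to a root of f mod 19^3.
r_2 = 2523 (mod 6859)

Hensel: r_{i+1} = r_i − f(r_i)·(f′(r_i))^{-1} mod 19^{i+2}, f′(x) = 2x + 11. Iterate:
  r_0 = 15 (mod 19)
  r_1 = 357 (mod 361)
  r_2 = 2523 (mod 6859)
Final: r = 2523 satisfies f(r) ≡ 0 mod 19^3.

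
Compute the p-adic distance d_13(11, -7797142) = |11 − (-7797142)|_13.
d_13(11, -7797142) = 1/371293

Step 1 — x − y = 11 − (-7797142) = 7797153. Step 2 — v_13(7797153) = 5 (factor: 7797153 = (13^5 · 21); the sign does not affect v_p). Step 3 — |x − y|_13 = 13^{-5} = 1/371293.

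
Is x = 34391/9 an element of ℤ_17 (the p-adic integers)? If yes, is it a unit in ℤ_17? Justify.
x ∈ ℤ_17 but not a unit; v_17(x) = 3 > 0

ℤ_17 = {x ∈ ℚ_17 : v_17(x) ≥ 0} and ℤ_17^× = {x ∈ ℤ_17 : v_17(x) = 0}. Here v_17(34391/9) = v_17(num) − v_17(den) = 3; compare against these criteria.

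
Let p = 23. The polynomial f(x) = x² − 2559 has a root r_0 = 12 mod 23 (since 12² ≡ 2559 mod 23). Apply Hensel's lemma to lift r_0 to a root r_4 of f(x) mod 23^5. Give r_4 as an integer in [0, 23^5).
r_4 = 4371438 (mod 6436343)

Hensel's recurrence: r_{i+1} = r_i − f(r_i)·(f′(r_i))^{-1} mod 23^{i+2}, with f′(x) = 2x. Iterate:
  r_0 = 12 (mod 23)
  r_1 = 311 (mod 529)
  r_2 = 3485 (mod 12167)
  r_3 = 173823 (mod 279841)
  r_4 = 4371438 (mod 6436343)
Final: r_4 = 4371438, and one checks f(r_4) ≡ 0 mod 23^5.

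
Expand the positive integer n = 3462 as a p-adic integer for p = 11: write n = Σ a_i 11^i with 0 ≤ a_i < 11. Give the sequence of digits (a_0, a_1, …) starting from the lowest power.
(a_0, a_1, …) = (8, 6, 6, 2)

Repeated division by 11 gives the digits low-to-high: 3462 = 8 + 6·11^1 + 6·11^2 + 2·11^3. Digit sequence: (8, 6, 6, 2).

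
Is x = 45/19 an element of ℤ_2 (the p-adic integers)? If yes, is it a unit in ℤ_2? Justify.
x ∈ ℤ_2^× (unit); v_2(x) = 0

ℤ_2 = {x ∈ ℚ_2 : v_2(x) ≥ 0} and ℤ_2^× = {x ∈ ℤ_2 : v_2(x) = 0}. Here v_2(45/19) = v_2(num) − v_2(den) = 0; compare against these criteria.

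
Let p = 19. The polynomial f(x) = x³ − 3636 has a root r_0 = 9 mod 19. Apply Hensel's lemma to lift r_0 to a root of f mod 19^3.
r_2 = 4607 (mod 6859)

Hensel: r_{i+1} = r_i − f(r_i)/f′(r_i) mod 19^{i+2}, where f′(x) = 3x². Iterate:
  r_0 = 9 (mod 19)
  r_1 = 275 (mod 361)
  r_2 = 4607 (mod 6859)
Final: r = 4607 with f(r) ≡ 0 mod 19^3.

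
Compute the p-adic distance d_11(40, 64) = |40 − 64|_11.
d_11(40, 64) = 1

Step 1 — x − y = 40 − 64 = -24. Step 2 — v_11(-24) = 0 (factor: -24 = −(11^0 · 24); the sign does not affect v_p). Step 3 — |x − y|_11 = 11^{0} = 1.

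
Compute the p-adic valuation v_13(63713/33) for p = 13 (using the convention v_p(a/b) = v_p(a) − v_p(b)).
v_13(63713/33) = 3

Factor powers of 13 from the numerator and denominator of the reduced fraction: 63713 = 13^3 · 29 and 33 = 13^0 · 33. Apply v_p(a/b) = v_p(a) − v_p(b): v_13(63713/33) = 3 − 0 = 3.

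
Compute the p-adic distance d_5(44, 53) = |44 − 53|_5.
d_5(44, 53) = 1

Step 1 — x − y = 44 − 53 = -9. Step 2 — v_5(-9) = 0 (factor: -9 = −(5^0 · 9); the sign does not affect v_p). Step 3 — |x − y|_5 = 5^{0} = 1.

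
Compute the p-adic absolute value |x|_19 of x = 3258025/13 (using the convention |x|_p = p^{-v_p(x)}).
|3258025/13|_19 = 1/130321

Step 1 — compute v_19(x) by factoring powers of 19 out of the numerator and denominator: v_19(3258025/13) = 4. Step 2 — apply |x|_p = p^{-v_p(x)} = 19^{-4} = 1/130321.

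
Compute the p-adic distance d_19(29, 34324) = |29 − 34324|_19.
d_19(29, 34324) = 1/6859

Step 1 — x − y = 29 − 34324 = -34295. Step 2 — v_19(-34295) = 3 (factor: -34295 = −(19^3 · 5); the sign does not affect v_p). Step 3 — |x − y|_19 = 19^{-3} = 1/6859.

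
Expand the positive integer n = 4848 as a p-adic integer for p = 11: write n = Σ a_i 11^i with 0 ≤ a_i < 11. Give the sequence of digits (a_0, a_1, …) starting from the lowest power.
(a_0, a_1, …) = (8, 0, 7, 3)

Repeated division by 11 gives the digits low-to-high: 4848 = 8 + 7·11^2 + 3·11^3. Digit sequence: (8, 0, 7, 3).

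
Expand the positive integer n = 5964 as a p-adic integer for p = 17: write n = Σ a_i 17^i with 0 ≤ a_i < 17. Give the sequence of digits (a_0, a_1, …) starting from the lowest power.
(a_0, a_1, …) = (14, 10, 3, 1)

Repeated division by 17 gives the digits low-to-high: 5964 = 14 + 10·17^1 + 3·17^2 + 1·17^3. Digit sequence: (14, 10, 3, 1).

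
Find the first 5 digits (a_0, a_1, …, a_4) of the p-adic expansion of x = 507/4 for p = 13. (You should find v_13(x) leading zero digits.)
(a_0, …, a_4) = (0, 0, 4, 3, 3)

v_13(507/4) = 2, so a_0 = ... = a_1 = 0. Factor out: x = 13^2 · u with u = 3/4 a unit in ℤ_13. Expand u iteratively via a_{v+i} = u_i mod 13, u_{i+1} = (u_i − a_{v+i})/13:
  u_0 = 3/4;  a_2 = 4;  u_1 = (u_0 − 4)/13 = -1/4
  u_1 = -1/4;  a_3 = 3;  u_2 = (u_1 − 3)/13 = -1/4
  u_2 = -1/4;  a_4 = 3;  u_3 = (u_2 − 3)/13 = -1/4
Digits: (0, 0, 4, 3, 3).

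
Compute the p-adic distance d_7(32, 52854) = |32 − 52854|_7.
d_7(32, 52854) = 1/2401

Step 1 — x − y = 32 − 52854 = -52822. Step 2 — v_7(-52822) = 4 (factor: -52822 = −(7^4 · 22); the sign does not affect v_p). Step 3 — |x − y|_7 = 7^{-4} = 1/2401.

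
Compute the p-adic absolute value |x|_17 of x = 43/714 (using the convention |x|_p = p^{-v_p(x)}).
|43/714|_17 = 17

Step 1 — compute v_17(x) by factoring powers of 17 out of the numerator and denominator: v_17(43/714) = -1. Step 2 — apply |x|_p = p^{-v_p(x)} = 17^{1} = 17.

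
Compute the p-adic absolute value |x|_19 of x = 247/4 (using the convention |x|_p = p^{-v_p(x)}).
|247/4|_19 = 1/19

Step 1 — compute v_19(x) by factoring powers of 19 out of the numerator and denominator: v_19(247/4) = 1. Step 2 — apply |x|_p = p^{-v_p(x)} = 19^{-1} = 1/19.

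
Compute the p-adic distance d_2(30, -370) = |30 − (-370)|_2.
d_2(30, -370) = 1/16

Step 1 — x − y = 30 − (-370) = 400. Step 2 — v_2(400) = 4 (factor: 400 = (2^4 · 25); the sign does not affect v_p). Step 3 — |x − y|_2 = 2^{-4} = 1/16.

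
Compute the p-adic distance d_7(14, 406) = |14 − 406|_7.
d_7(14, 406) = 1/49

Step 1 — x − y = 14 − 406 = -392. Step 2 — v_7(-392) = 2 (factor: -392 = −(7^2 · 8); the sign does not affect v_p). Step 3 — |x − y|_7 = 7^{-2} = 1/49.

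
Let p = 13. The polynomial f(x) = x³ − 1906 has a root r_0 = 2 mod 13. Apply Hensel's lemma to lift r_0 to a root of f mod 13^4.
r_3 = 13314 (mod 28561)

Hensel: r_{i+1} = r_i − f(r_i)/f′(r_i) mod 13^{i+2}, where f′(x) = 3x². Iterate:
  r_0 = 2 (mod 13)
  r_1 = 132 (mod 169)
  r_2 = 132 (mod 2197)
  r_3 = 13314 (mod 28561)
Final: r = 13314 with f(r) ≡ 0 mod 13^4.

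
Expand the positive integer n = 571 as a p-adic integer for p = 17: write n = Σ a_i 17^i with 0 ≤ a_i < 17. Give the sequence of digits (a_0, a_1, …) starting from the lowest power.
(a_0, a_1, …) = (10, 16, 1)

Repeated division by 17 gives the digits low-to-high: 571 = 10 + 16·17^1 + 1·17^2. Digit sequence: (10, 16, 1).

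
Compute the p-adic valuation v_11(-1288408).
v_11(-1288408) = 5

v_11(n) is the largest exponent k such that 11^k divides n. Factor out: -1288408 = -11^5 · 8. (Sign doesn't affect v_p.) So v_11(-1288408) = 5.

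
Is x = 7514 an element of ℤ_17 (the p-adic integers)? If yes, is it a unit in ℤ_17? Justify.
x ∈ ℤ_17 but not a unit; v_17(x) = 2 > 0

ℤ_17 = {x ∈ ℚ_17 : v_17(x) ≥ 0} and ℤ_17^× = {x ∈ ℤ_17 : v_17(x) = 0}. Here v_17(7514) = v_17(num) − v_17(den) = 2; compare against these criteria.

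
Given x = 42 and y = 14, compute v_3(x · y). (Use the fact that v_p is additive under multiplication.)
v_3(588) = 1

v_p(x) = 1 (factor: 42 = 3^1 · 14); v_p(y) = 0 (factor: 14 = 3^0 · 14). Additivity: v_p(xy) = v_p(x) + v_p(y) = 1 + 0 = 1. (Direct check: xy = 588 = 3^1 · (196).)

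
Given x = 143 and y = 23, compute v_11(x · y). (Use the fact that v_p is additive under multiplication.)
v_11(3289) = 1

v_p(x) = 1 (factor: 143 = 11^1 · 13); v_p(y) = 0 (factor: 23 = 11^0 · 23). Additivity: v_p(xy) = v_p(x) + v_p(y) = 1 + 0 = 1. (Direct check: xy = 3289 = 11^1 · (299).)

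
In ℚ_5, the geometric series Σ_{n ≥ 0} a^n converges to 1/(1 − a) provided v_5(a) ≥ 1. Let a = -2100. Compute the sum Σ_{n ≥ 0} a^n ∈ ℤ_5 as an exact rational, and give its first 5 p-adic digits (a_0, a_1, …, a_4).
Σ a^n = 1/(1 − a) = 1/2101;  first 5 digits = (1, 0, 1, 3, 2)

v_5(a) = 2 ≥ 1, so the series converges in ℤ_5 to 1/(1 − a) = 1/(1 − (-2100)) = 1/2101. Expand this rational in ℤ_5: compute digits iteratively via d_i = x_i mod 5, x_{i+1} = (x_i − d_i)/5. The first 5 digits are (1, 0, 1, 3, 2).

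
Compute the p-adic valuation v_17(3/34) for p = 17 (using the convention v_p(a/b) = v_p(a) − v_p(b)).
v_17(3/34) = -1

Factor powers of 17 from the numerator and denominator of the reduced fraction: 3 = 17^0 · 3 and 34 = 17^1 · 2. Apply v_p(a/b) = v_p(a) − v_p(b): v_17(3/34) = 0 − 1 = -1.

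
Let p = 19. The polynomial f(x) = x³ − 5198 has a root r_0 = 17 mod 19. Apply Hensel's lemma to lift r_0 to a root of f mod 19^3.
r_2 = 131 (mod 6859)

Hensel: r_{i+1} = r_i − f(r_i)/f′(r_i) mod 19^{i+2}, where f′(x) = 3x². Iterate:
  r_0 = 17 (mod 19)
  r_1 = 131 (mod 361)
  r_2 = 131 (mod 6859)
Final: r = 131 with f(r) ≡ 0 mod 19^3.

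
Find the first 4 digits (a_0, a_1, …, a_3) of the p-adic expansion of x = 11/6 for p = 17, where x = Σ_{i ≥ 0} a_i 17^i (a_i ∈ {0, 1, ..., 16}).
(a_0, …, a_3) = (16, 2, 14, 2)

v_17(11/6) = 0 (numerator and denominator both coprime to 17), so x ∈ ℤ_17^×. Compute digits iteratively via a_i = x_i mod 17, x_{i+1} = (x_i − a_i)/17, with x_0 = x:
  x_0 = 11/6;  a_0 = 16;  x_1 = (x_0 − 16)/17 = -5/6
  x_1 = -5/6;  a_1 = 2;  x_2 = (x_1 − 2)/17 = -1/6
  x_2 = -1/6;  a_2 = 14;  x_3 = (x_2 − 14)/17 = -5/6
  x_3 = -5/6;  a_3 = 2;  x_4 = (x_3 − 2)/17 = -1/6
Digits: (16, 2, 14, 2).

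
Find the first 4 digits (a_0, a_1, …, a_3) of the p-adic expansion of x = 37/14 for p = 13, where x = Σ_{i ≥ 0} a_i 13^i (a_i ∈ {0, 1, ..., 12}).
(a_0, …, a_3) = (11, 4, 8, 4)

v_13(37/14) = 0 (numerator and denominator both coprime to 13), so x ∈ ℤ_13^×. Compute digits iteratively via a_i = x_i mod 13, x_{i+1} = (x_i − a_i)/13, with x_0 = x:
  x_0 = 37/14;  a_0 = 11;  x_1 = (x_0 − 11)/13 = -9/14
  x_1 = -9/14;  a_1 = 4;  x_2 = (x_1 − 4)/13 = -5/14
  x_2 = -5/14;  a_2 = 8;  x_3 = (x_2 − 8)/13 = -9/14
  x_3 = -9/14;  a_3 = 4;  x_4 = (x_3 − 4)/13 = -5/14
Digits: (11, 4, 8, 4).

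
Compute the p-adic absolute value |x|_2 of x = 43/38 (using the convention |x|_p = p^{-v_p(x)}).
|43/38|_2 = 2

Step 1 — compute v_2(x) by factoring powers of 2 out of the numerator and denominator: v_2(43/38) = -1. Step 2 — apply |x|_p = p^{-v_p(x)} = 2^{1} = 2.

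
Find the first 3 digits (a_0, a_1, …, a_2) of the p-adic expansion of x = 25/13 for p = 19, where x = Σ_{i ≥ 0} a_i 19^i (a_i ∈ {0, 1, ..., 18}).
(a_0, …, a_2) = (18, 5, 7)

v_19(25/13) = 0 (numerator and denominator both coprime to 19), so x ∈ ℤ_19^×. Compute digits iteratively via a_i = x_i mod 19, x_{i+1} = (x_i − a_i)/19, with x_0 = x:
  x_0 = 25/13;  a_0 = 18;  x_1 = (x_0 − 18)/19 = -11/13
  x_1 = -11/13;  a_1 = 5;  x_2 = (x_1 − 5)/19 = -4/13
  x_2 = -4/13;  a_2 = 7;  x_3 = (x_2 − 7)/19 = -5/13
Digits: (18, 5, 7).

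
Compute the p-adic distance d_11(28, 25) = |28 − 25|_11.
d_11(28, 25) = 1

Step 1 — x − y = 28 − 25 = 3. Step 2 — v_11(3) = 0 (factor: 3 = (11^0 · 3); the sign does not affect v_p). Step 3 — |x − y|_11 = 11^{0} = 1.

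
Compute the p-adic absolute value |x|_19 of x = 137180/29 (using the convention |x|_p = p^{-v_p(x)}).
|137180/29|_19 = 1/6859

Step 1 — compute v_19(x) by factoring powers of 19 out of the numerator and denominator: v_19(137180/29) = 3. Step 2 — apply |x|_p = p^{-v_p(x)} = 19^{-3} = 1/6859.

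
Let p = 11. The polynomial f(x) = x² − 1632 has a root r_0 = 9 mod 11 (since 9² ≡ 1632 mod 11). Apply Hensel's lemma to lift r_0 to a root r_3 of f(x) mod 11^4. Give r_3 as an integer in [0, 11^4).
r_3 = 12054 (mod 14641)

Hensel's recurrence: r_{i+1} = r_i − f(r_i)·(f′(r_i))^{-1} mod 11^{i+2}, with f′(x) = 2x. Iterate:
  r_0 = 9 (mod 11)
  r_1 = 75 (mod 121)
  r_2 = 75 (mod 1331)
  r_3 = 12054 (mod 14641)
Final: r_3 = 12054, and one checks f(r_3) ≡ 0 mod 11^4.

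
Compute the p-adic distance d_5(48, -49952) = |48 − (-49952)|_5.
d_5(48, -49952) = 1/3125

Step 1 — x − y = 48 − (-49952) = 50000. Step 2 — v_5(50000) = 5 (factor: 50000 = (5^5 · 16); the sign does not affect v_p). Step 3 — |x − y|_5 = 5^{-5} = 1/3125.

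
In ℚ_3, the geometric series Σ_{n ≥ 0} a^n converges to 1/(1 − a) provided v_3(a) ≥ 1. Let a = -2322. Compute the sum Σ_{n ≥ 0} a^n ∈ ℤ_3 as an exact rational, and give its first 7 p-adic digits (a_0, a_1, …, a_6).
Σ a^n = 1/(1 − a) = 1/2323;  first 7 digits = (1, 0, 0, 1, 1, 2, 0)

v_3(a) = 3 ≥ 1, so the series converges in ℤ_3 to 1/(1 − a) = 1/(1 − (-2322)) = 1/2323. Expand this rational in ℤ_3: compute digits iteratively via d_i = x_i mod 3, x_{i+1} = (x_i − d_i)/3. The first 7 digits are (1, 0, 0, 1, 1, 2, 0).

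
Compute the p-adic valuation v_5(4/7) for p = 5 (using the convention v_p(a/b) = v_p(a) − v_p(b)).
v_5(4/7) = 0

Factor powers of 5 from the numerator and denominator of the reduced fraction: 4 = 5^0 · 4 and 7 = 5^0 · 7. Apply v_p(a/b) = v_p(a) − v_p(b): v_5(4/7) = 0 − 0 = 0.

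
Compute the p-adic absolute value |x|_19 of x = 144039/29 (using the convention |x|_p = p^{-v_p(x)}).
|144039/29|_19 = 1/6859

Step 1 — compute v_19(x) by factoring powers of 19 out of the numerator and denominator: v_19(144039/29) = 3. Step 2 — apply |x|_p = p^{-v_p(x)} = 19^{-3} = 1/6859.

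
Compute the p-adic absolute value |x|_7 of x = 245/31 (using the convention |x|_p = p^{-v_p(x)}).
|245/31|_7 = 1/49

Step 1 — compute v_7(x) by factoring powers of 7 out of the numerator and denominator: v_7(245/31) = 2. Step 2 — apply |x|_p = p^{-v_p(x)} = 7^{-2} = 1/49.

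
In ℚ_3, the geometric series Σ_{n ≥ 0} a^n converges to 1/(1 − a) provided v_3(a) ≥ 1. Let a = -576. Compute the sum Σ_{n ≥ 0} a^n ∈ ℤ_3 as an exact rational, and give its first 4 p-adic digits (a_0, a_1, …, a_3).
Σ a^n = 1/(1 − a) = 1/577;  first 4 digits = (1, 0, 2, 2)

v_3(a) = 2 ≥ 1, so the series converges in ℤ_3 to 1/(1 − a) = 1/(1 − (-576)) = 1/577. Expand this rational in ℤ_3: compute digits iteratively via d_i = x_i mod 3, x_{i+1} = (x_i − d_i)/3. The first 4 digits are (1, 0, 2, 2).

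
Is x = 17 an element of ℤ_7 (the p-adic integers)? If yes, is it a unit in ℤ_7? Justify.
x ∈ ℤ_7^× (unit); v_7(x) = 0

ℤ_7 = {x ∈ ℚ_7 : v_7(x) ≥ 0} and ℤ_7^× = {x ∈ ℤ_7 : v_7(x) = 0}. Here v_7(17) = v_7(num) − v_7(den) = 0; compare against these criteria.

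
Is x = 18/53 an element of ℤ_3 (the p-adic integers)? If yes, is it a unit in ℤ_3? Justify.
x ∈ ℤ_3 but not a unit; v_3(x) = 2 > 0

ℤ_3 = {x ∈ ℚ_3 : v_3(x) ≥ 0} and ℤ_3^× = {x ∈ ℤ_3 : v_3(x) = 0}. Here v_3(18/53) = v_3(num) − v_3(den) = 2; compare against these criteria.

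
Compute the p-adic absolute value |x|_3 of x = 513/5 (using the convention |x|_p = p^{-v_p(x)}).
|513/5|_3 = 1/27

Step 1 — compute v_3(x) by factoring powers of 3 out of the numerator and denominator: v_3(513/5) = 3. Step 2 — apply |x|_p = p^{-v_p(x)} = 3^{-3} = 1/27.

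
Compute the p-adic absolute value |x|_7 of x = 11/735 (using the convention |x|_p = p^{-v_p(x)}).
|11/735|_7 = 49

Step 1 — compute v_7(x) by factoring powers of 7 out of the numerator and denominator: v_7(11/735) = -2. Step 2 — apply |x|_p = p^{-v_p(x)} = 7^{2} = 49.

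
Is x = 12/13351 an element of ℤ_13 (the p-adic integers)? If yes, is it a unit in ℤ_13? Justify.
x ∉ ℤ_13 (v_13(x) = -2 < 0)

ℤ_13 = {x ∈ ℚ_13 : v_13(x) ≥ 0} and ℤ_13^× = {x ∈ ℤ_13 : v_13(x) = 0}. Here v_13(12/13351) = v_13(num) − v_13(den) = -2; compare against these criteria.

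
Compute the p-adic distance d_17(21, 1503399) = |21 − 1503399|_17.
d_17(21, 1503399) = 1/83521

Step 1 — x − y = 21 − 1503399 = -1503378. Step 2 — v_17(-1503378) = 4 (factor: -1503378 = −(17^4 · 18); the sign does not affect v_p). Step 3 — |x − y|_17 = 17^{-4} = 1/83521.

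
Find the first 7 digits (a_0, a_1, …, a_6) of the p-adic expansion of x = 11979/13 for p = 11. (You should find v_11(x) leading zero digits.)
(a_0, …, a_6) = (0, 0, 0, 10, 0, 5, 8)

v_11(11979/13) = 3, so a_0 = ... = a_2 = 0. Factor out: x = 11^3 · u with u = 9/13 a unit in ℤ_11. Expand u iteratively via a_{v+i} = u_i mod 11, u_{i+1} = (u_i − a_{v+i})/11:
  u_0 = 9/13;  a_3 = 10;  u_1 = (u_0 − 10)/11 = -11/13
  u_1 = -11/13;  a_4 = 0;  u_2 = (u_1 − 0)/11 = -1/13
  u_2 = -1/13;  a_5 = 5;  u_3 = (u_2 − 5)/11 = -6/13
  u_3 = -6/13;  a_6 = 8;  u_4 = (u_3 − 8)/11 = -10/13
Digits: (0, 0, 0, 10, 0, 5, 8).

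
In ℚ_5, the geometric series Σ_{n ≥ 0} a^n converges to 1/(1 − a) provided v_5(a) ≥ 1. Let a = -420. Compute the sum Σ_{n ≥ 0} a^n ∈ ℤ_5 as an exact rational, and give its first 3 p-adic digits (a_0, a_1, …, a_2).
Σ a^n = 1/(1 − a) = 1/421;  first 3 digits = (1, 1, 4)

v_5(a) = 1 ≥ 1, so the series converges in ℤ_5 to 1/(1 − a) = 1/(1 − (-420)) = 1/421. Expand this rational in ℤ_5: compute digits iteratively via d_i = x_i mod 5, x_{i+1} = (x_i − d_i)/5. The first 3 digits are (1, 1, 4).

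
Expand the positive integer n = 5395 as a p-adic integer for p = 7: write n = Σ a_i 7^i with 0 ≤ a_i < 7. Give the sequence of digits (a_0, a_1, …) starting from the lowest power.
(a_0, a_1, …) = (5, 0, 5, 1, 2)

Repeated division by 7 gives the digits low-to-high: 5395 = 5 + 5·7^2 + 1·7^3 + 2·7^4. Digit sequence: (5, 0, 5, 1, 2).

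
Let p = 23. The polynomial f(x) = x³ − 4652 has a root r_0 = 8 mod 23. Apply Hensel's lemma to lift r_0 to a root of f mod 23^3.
r_2 = 3435 (mod 12167)

Hensel: r_{i+1} = r_i − f(r_i)/f′(r_i) mod 23^{i+2}, where f′(x) = 3x². Iterate:
  r_0 = 8 (mod 23)
  r_1 = 261 (mod 529)
  r_2 = 3435 (mod 12167)
Final: r = 3435 with f(r) ≡ 0 mod 23^3.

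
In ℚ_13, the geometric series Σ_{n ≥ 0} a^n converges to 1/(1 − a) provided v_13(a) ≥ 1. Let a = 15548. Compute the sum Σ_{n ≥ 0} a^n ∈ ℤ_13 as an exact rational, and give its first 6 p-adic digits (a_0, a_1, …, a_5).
Σ a^n = 1/(1 − a) = -1/15547;  first 6 digits = (1, 0, 1, 7, 1, 1)

v_13(a) = 2 ≥ 1, so the series converges in ℤ_13 to 1/(1 − a) = 1/(1 − 15548) = -1/15547. Expand this rational in ℤ_13: compute digits iteratively via d_i = x_i mod 13, x_{i+1} = (x_i − d_i)/13. The first 6 digits are (1, 0, 1, 7, 1, 1).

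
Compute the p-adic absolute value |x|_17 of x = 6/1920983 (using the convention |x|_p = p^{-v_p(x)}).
|6/1920983|_17 = 83521

Step 1 — compute v_17(x) by factoring powers of 17 out of the numerator and denominator: v_17(6/1920983) = -4. Step 2 — apply |x|_p = p^{-v_p(x)} = 17^{4} = 83521.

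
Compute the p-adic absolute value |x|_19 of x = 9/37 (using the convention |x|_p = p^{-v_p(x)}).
|9/37|_19 = 1

Step 1 — compute v_19(x) by factoring powers of 19 out of the numerator and denominator: v_19(9/37) = 0. Step 2 — apply |x|_p = p^{-v_p(x)} = 19^{0} = 1.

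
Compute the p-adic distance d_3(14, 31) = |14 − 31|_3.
d_3(14, 31) = 1

Step 1 — x − y = 14 − 31 = -17. Step 2 — v_3(-17) = 0 (factor: -17 = −(3^0 · 17); the sign does not affect v_p). Step 3 — |x − y|_3 = 3^{0} = 1.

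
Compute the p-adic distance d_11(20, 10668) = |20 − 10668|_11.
d_11(20, 10668) = 1/1331

Step 1 — x − y = 20 − 10668 = -10648. Step 2 — v_11(-10648) = 3 (factor: -10648 = −(11^3 · 8); the sign does not affect v_p). Step 3 — |x − y|_11 = 11^{-3} = 1/1331.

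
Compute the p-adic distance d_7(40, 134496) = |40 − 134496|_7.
d_7(40, 134496) = 1/16807

Step 1 — x − y = 40 − 134496 = -134456. Step 2 — v_7(-134456) = 5 (factor: -134456 = −(7^5 · 8); the sign does not affect v_p). Step 3 — |x − y|_7 = 7^{-5} = 1/16807.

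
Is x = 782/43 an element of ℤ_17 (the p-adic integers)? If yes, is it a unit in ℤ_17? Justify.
x ∈ ℤ_17 but not a unit; v_17(x) = 1 > 0

ℤ_17 = {x ∈ ℚ_17 : v_17(x) ≥ 0} and ℤ_17^× = {x ∈ ℤ_17 : v_17(x) = 0}. Here v_17(782/43) = v_17(num) − v_17(den) = 1; compare against these criteria.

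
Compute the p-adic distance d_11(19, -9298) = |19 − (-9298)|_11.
d_11(19, -9298) = 1/1331

Step 1 — x − y = 19 − (-9298) = 9317. Step 2 — v_11(9317) = 3 (factor: 9317 = (11^3 · 7); the sign does not affect v_p). Step 3 — |x − y|_11 = 11^{-3} = 1/1331.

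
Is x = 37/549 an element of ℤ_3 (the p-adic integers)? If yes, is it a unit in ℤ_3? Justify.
x ∉ ℤ_3 (v_3(x) = -2 < 0)

ℤ_3 = {x ∈ ℚ_3 : v_3(x) ≥ 0} and ℤ_3^× = {x ∈ ℤ_3 : v_3(x) = 0}. Here v_3(37/549) = v_3(num) − v_3(den) = -2; compare against these criteria.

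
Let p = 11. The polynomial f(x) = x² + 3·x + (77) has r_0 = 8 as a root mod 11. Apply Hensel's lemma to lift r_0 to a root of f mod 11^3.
r_2 = 1031 (mod 1331)

Hensel: r_{i+1} = r_i − f(r_i)·(f′(r_i))^{-1} mod 11^{i+2}, f′(x) = 2x + 3. Iterate:
  r_0 = 8 (mod 11)
  r_1 = 63 (mod 121)
  r_2 = 1031 (mod 1331)
Final: r = 1031 satisfies f(r) ≡ 0 mod 11^3.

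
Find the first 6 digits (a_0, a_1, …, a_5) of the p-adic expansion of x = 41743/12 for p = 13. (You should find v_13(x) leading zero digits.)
(a_0, …, a_5) = (0, 0, 0, 7, 5, 5)

v_13(41743/12) = 3, so a_0 = ... = a_2 = 0. Factor out: x = 13^3 · u with u = 19/12 a unit in ℤ_13. Expand u iteratively via a_{v+i} = u_i mod 13, u_{i+1} = (u_i − a_{v+i})/13:
  u_0 = 19/12;  a_3 = 7;  u_1 = (u_0 − 7)/13 = -5/12
  u_1 = -5/12;  a_4 = 5;  u_2 = (u_1 − 5)/13 = -5/12
  u_2 = -5/12;  a_5 = 5;  u_3 = (u_2 − 5)/13 = -5/12
Digits: (0, 0, 0, 7, 5, 5).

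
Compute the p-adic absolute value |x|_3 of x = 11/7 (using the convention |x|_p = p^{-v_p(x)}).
|11/7|_3 = 1

Step 1 — compute v_3(x) by factoring powers of 3 out of the numerator and denominator: v_3(11/7) = 0. Step 2 — apply |x|_p = p^{-v_p(x)} = 3^{0} = 1.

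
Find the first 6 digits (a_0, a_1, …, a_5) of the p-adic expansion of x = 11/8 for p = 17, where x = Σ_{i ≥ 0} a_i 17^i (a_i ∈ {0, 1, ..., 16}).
(a_0, …, a_5) = (12, 10, 10, 10, 10, 10)

v_17(11/8) = 0 (numerator and denominator both coprime to 17), so x ∈ ℤ_17^×. Compute digits iteratively via a_i = x_i mod 17, x_{i+1} = (x_i − a_i)/17, with x_0 = x:
  x_0 = 11/8;  a_0 = 12;  x_1 = (x_0 − 12)/17 = -5/8
  x_1 = -5/8;  a_1 = 10;  x_2 = (x_1 − 10)/17 = -5/8
  x_2 = -5/8;  a_2 = 10;  x_3 = (x_2 − 10)/17 = -5/8
  x_3 = -5/8;  a_3 = 10;  x_4 = (x_3 − 10)/17 = -5/8
  x_4 = -5/8;  a_4 = 10;  x_5 = (x_4 − 10)/17 = -5/8
  x_5 = -5/8;  a_5 = 10;  x_6 = (x_5 − 10)/17 = -5/8
Digits: (12, 10, 10, 10, 10, 10).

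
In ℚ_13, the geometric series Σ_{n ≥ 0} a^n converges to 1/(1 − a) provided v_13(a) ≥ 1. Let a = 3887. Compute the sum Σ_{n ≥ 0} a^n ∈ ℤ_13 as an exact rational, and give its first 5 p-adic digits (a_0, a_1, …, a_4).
Σ a^n = 1/(1 − a) = -1/3886;  first 5 digits = (1, 0, 10, 1, 9)

v_13(a) = 2 ≥ 1, so the series converges in ℤ_13 to 1/(1 − a) = 1/(1 − 3887) = -1/3886. Expand this rational in ℤ_13: compute digits iteratively via d_i = x_i mod 13, x_{i+1} = (x_i − d_i)/13. The first 5 digits are (1, 0, 10, 1, 9).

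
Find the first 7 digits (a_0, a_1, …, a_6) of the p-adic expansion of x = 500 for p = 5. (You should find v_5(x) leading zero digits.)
(a_0, …, a_6) = (0, 0, 0, 4, 0, 0, 0)

v_5(500) = 3, so a_0 = ... = a_2 = 0. Factor out: x = 5^3 · u with u = 4 a unit in ℤ_5. Expand u iteratively via a_{v+i} = u_i mod 5, u_{i+1} = (u_i − a_{v+i})/5:
  u_0 = 4;  a_3 = 4;  u_1 = (u_0 − 4)/5 = 0
  u_1 = 0;  a_4 = 0;  u_2 = (u_1 − 0)/5 = 0
  u_2 = 0;  a_5 = 0;  u_3 = (u_2 − 0)/5 = 0
  u_3 = 0;  a_6 = 0;  u_4 = (u_3 − 0)/5 = 0
Digits: (0, 0, 0, 4, 0, 0, 0).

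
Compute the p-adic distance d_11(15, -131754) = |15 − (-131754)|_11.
d_11(15, -131754) = 1/14641

Step 1 — x − y = 15 − (-131754) = 131769. Step 2 — v_11(131769) = 4 (factor: 131769 = (11^4 · 9); the sign does not affect v_p). Step 3 — |x − y|_11 = 11^{-4} = 1/14641.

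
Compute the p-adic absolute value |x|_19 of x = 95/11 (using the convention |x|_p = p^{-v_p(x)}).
|95/11|_19 = 1/19

Step 1 — compute v_19(x) by factoring powers of 19 out of the numerator and denominator: v_19(95/11) = 1. Step 2 — apply |x|_p = p^{-v_p(x)} = 19^{-1} = 1/19.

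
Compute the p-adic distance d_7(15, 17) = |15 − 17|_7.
d_7(15, 17) = 1

Step 1 — x − y = 15 − 17 = -2. Step 2 — v_7(-2) = 0 (factor: -2 = −(7^0 · 2); the sign does not affect v_p). Step 3 — |x − y|_7 = 7^{0} = 1.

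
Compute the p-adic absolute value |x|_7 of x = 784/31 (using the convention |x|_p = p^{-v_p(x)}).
|784/31|_7 = 1/49

Step 1 — compute v_7(x) by factoring powers of 7 out of the numerator and denominator: v_7(784/31) = 2. Step 2 — apply |x|_p = p^{-v_p(x)} = 7^{-2} = 1/49.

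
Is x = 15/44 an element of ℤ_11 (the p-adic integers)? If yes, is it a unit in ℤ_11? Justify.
x ∉ ℤ_11 (v_11(x) = -1 < 0)

ℤ_11 = {x ∈ ℚ_11 : v_11(x) ≥ 0} and ℤ_11^× = {x ∈ ℤ_11 : v_11(x) = 0}. Here v_11(15/44) = v_11(num) − v_11(den) = -1; compare against these criteria.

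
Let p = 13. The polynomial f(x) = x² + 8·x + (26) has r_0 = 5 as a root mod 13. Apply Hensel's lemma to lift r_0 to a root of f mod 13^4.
r_3 = 20233 (mod 28561)

Hensel: r_{i+1} = r_i − f(r_i)·(f′(r_i))^{-1} mod 13^{i+2}, f′(x) = 2x + 8. Iterate:
  r_0 = 5 (mod 13)
  r_1 = 122 (mod 169)
  r_2 = 460 (mod 2197)
  r_3 = 20233 (mod 28561)
Final: r = 20233 satisfies f(r) ≡ 0 mod 13^4.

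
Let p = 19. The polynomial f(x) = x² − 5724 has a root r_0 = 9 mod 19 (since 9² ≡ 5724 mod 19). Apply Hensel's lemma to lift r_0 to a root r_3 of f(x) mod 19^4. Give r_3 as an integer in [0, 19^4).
r_3 = 90031 (mod 130321)

Hensel's recurrence: r_{i+1} = r_i − f(r_i)·(f′(r_i))^{-1} mod 19^{i+2}, with f′(x) = 2x. Iterate:
  r_0 = 9 (mod 19)
  r_1 = 142 (mod 361)
  r_2 = 864 (mod 6859)
  r_3 = 90031 (mod 130321)
Final: r_3 = 90031, and one checks f(r_3) ≡ 0 mod 19^4.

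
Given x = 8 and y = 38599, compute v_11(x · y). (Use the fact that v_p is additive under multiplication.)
v_11(308792) = 3

v_p(x) = 0 (factor: 8 = 11^0 · 8); v_p(y) = 3 (factor: 38599 = 11^3 · 29). Additivity: v_p(xy) = v_p(x) + v_p(y) = 0 + 3 = 3. (Direct check: xy = 308792 = 11^3 · (232).)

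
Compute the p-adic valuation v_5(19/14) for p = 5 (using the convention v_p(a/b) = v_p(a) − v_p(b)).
v_5(19/14) = 0

Factor powers of 5 from the numerator and denominator of the reduced fraction: 19 = 5^0 · 19 and 14 = 5^0 · 14. Apply v_p(a/b) = v_p(a) − v_p(b): v_5(19/14) = 0 − 0 = 0.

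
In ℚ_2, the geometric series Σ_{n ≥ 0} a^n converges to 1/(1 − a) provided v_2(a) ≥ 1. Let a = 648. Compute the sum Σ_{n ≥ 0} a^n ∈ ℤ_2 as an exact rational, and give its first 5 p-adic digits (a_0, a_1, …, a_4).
Σ a^n = 1/(1 − a) = -1/647;  first 5 digits = (1, 0, 0, 1, 0)

v_2(a) = 3 ≥ 1, so the series converges in ℤ_2 to 1/(1 − a) = 1/(1 − 648) = -1/647. Expand this rational in ℤ_2: compute digits iteratively via d_i = x_i mod 2, x_{i+1} = (x_i − d_i)/2. The first 5 digits are (1, 0, 0, 1, 0).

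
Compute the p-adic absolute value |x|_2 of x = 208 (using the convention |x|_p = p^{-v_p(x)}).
|208|_2 = 1/16

Step 1 — compute v_2(x) by factoring powers of 2 out of the numerator and denominator: v_2(208) = 4. Step 2 — apply |x|_p = p^{-v_p(x)} = 2^{-4} = 1/16.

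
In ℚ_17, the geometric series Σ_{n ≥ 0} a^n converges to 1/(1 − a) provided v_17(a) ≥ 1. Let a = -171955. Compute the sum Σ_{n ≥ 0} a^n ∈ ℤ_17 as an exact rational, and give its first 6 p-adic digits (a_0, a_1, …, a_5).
Σ a^n = 1/(1 − a) = 1/171956;  first 6 digits = (1, 0, 0, 16, 14, 16)

v_17(a) = 3 ≥ 1, so the series converges in ℤ_17 to 1/(1 − a) = 1/(1 − (-171955)) = 1/171956. Expand this rational in ℤ_17: compute digits iteratively via d_i = x_i mod 17, x_{i+1} = (x_i − d_i)/17. The first 6 digits are (1, 0, 0, 16, 14, 16).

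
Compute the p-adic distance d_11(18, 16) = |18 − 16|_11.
d_11(18, 16) = 1

Step 1 — x − y = 18 − 16 = 2. Step 2 — v_11(2) = 0 (factor: 2 = (11^0 · 2); the sign does not affect v_p). Step 3 — |x − y|_11 = 11^{0} = 1.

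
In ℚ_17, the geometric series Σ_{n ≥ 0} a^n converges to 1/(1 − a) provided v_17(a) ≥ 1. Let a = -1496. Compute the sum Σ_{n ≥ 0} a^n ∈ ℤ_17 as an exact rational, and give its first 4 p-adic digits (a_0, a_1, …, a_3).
Σ a^n = 1/(1 − a) = 1/1497;  first 4 digits = (1, 14, 3, 3)

v_17(a) = 1 ≥ 1, so the series converges in ℤ_17 to 1/(1 − a) = 1/(1 − (-1496)) = 1/1497. Expand this rational in ℤ_17: compute digits iteratively via d_i = x_i mod 17, x_{i+1} = (x_i − d_i)/17. The first 4 digits are (1, 14, 3, 3).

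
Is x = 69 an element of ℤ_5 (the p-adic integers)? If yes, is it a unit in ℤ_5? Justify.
x ∈ ℤ_5^× (unit); v_5(x) = 0

ℤ_5 = {x ∈ ℚ_5 : v_5(x) ≥ 0} and ℤ_5^× = {x ∈ ℤ_5 : v_5(x) = 0}. Here v_5(69) = v_5(num) − v_5(den) = 0; compare against these criteria.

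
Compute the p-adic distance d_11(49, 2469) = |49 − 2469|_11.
d_11(49, 2469) = 1/121

Step 1 — x − y = 49 − 2469 = -2420. Step 2 — v_11(-2420) = 2 (factor: -2420 = −(11^2 · 20); the sign does not affect v_p). Step 3 — |x − y|_11 = 11^{-2} = 1/121.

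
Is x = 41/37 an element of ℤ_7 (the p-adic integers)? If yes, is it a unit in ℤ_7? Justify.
x ∈ ℤ_7^× (unit); v_7(x) = 0

ℤ_7 = {x ∈ ℚ_7 : v_7(x) ≥ 0} and ℤ_7^× = {x ∈ ℤ_7 : v_7(x) = 0}. Here v_7(41/37) = v_7(num) − v_7(den) = 0; compare against these criteria.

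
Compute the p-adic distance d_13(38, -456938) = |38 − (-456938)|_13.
d_13(38, -456938) = 1/28561

Step 1 — x − y = 38 − (-456938) = 456976. Step 2 — v_13(456976) = 4 (factor: 456976 = (13^4 · 16); the sign does not affect v_p). Step 3 — |x − y|_13 = 13^{-4} = 1/28561.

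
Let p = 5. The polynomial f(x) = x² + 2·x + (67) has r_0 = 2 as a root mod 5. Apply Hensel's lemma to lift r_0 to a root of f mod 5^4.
r_3 = 302 (mod 625)

Hensel: r_{i+1} = r_i − f(r_i)·(f′(r_i))^{-1} mod 5^{i+2}, f′(x) = 2x + 2. Iterate:
  r_0 = 2 (mod 5)
  r_1 = 2 (mod 25)
  r_2 = 52 (mod 125)
  r_3 = 302 (mod 625)
Final: r = 302 satisfies f(r) ≡ 0 mod 5^4.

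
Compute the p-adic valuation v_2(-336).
v_2(-336) = 4

v_2(n) is the largest exponent k such that 2^k divides n. Factor out: -336 = -2^4 · 21. (Sign doesn't affect v_p.) So v_2(-336) = 4.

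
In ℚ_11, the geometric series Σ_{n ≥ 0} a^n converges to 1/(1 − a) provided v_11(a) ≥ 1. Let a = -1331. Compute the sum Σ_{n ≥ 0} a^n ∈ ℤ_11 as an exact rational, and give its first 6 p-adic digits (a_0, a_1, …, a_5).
Σ a^n = 1/(1 − a) = 1/1332;  first 6 digits = (1, 0, 0, 10, 10, 10)

v_11(a) = 3 ≥ 1, so the series converges in ℤ_11 to 1/(1 − a) = 1/(1 − (-1331)) = 1/1332. Expand this rational in ℤ_11: compute digits iteratively via d_i = x_i mod 11, x_{i+1} = (x_i − d_i)/11. The first 6 digits are (1, 0, 0, 10, 10, 10).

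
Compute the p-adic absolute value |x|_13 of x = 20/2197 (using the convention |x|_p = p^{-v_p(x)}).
|20/2197|_13 = 2197

Step 1 — compute v_13(x) by factoring powers of 13 out of the numerator and denominator: v_13(20/2197) = -3. Step 2 — apply |x|_p = p^{-v_p(x)} = 13^{3} = 2197.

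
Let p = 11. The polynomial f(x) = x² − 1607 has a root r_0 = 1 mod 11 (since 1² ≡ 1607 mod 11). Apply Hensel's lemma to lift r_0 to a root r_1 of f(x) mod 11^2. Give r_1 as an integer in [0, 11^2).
r_1 = 78 (mod 121)

Hensel's recurrence: r_{i+1} = r_i − f(r_i)·(f′(r_i))^{-1} mod 11^{i+2}, with f′(x) = 2x. Iterate:
  r_0 = 1 (mod 11)
  r_1 = 78 (mod 121)
Final: r_1 = 78, and one checks f(r_1) ≡ 0 mod 11^2.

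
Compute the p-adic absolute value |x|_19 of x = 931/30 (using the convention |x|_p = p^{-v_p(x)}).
|931/30|_19 = 1/19

Step 1 — compute v_19(x) by factoring powers of 19 out of the numerator and denominator: v_19(931/30) = 1. Step 2 — apply |x|_p = p^{-v_p(x)} = 19^{-1} = 1/19.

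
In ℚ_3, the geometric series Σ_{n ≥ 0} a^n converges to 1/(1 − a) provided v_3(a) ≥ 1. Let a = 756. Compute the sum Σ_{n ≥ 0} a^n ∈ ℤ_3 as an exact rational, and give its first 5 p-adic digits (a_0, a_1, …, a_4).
Σ a^n = 1/(1 − a) = -1/755;  first 5 digits = (1, 0, 0, 1, 0)

v_3(a) = 3 ≥ 1, so the series converges in ℤ_3 to 1/(1 − a) = 1/(1 − 756) = -1/755. Expand this rational in ℤ_3: compute digits iteratively via d_i = x_i mod 3, x_{i+1} = (x_i − d_i)/3. The first 5 digits are (1, 0, 0, 1, 0).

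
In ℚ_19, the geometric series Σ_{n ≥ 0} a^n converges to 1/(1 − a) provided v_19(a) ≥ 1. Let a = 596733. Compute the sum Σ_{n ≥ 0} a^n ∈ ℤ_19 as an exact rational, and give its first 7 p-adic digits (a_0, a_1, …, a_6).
Σ a^n = 1/(1 − a) = -1/596732;  first 7 digits = (1, 0, 0, 11, 4, 0, 7)

v_19(a) = 3 ≥ 1, so the series converges in ℤ_19 to 1/(1 − a) = 1/(1 − 596733) = -1/596732. Expand this rational in ℤ_19: compute digits iteratively via d_i = x_i mod 19, x_{i+1} = (x_i − d_i)/19. The first 7 digits are (1, 0, 0, 11, 4, 0, 7).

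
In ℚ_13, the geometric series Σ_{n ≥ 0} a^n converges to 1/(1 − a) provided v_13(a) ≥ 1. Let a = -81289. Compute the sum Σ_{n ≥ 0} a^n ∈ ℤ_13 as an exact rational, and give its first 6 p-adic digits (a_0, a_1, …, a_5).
Σ a^n = 1/(1 − a) = 1/81290;  first 6 digits = (1, 0, 0, 2, 10, 12)

v_13(a) = 3 ≥ 1, so the series converges in ℤ_13 to 1/(1 − a) = 1/(1 − (-81289)) = 1/81290. Expand this rational in ℤ_13: compute digits iteratively via d_i = x_i mod 13, x_{i+1} = (x_i − d_i)/13. The first 6 digits are (1, 0, 0, 2, 10, 12).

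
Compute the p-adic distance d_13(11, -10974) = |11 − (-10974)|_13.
d_13(11, -10974) = 1/2197

Step 1 — x − y = 11 − (-10974) = 10985. Step 2 — v_13(10985) = 3 (factor: 10985 = (13^3 · 5); the sign does not affect v_p). Step 3 — |x − y|_13 = 13^{-3} = 1/2197.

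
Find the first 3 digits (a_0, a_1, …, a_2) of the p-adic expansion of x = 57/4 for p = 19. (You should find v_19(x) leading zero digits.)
(a_0, …, a_2) = (0, 15, 4)

v_19(57/4) = 1, so a_0 = ... = a_0 = 0. Factor out: x = 19^1 · u with u = 3/4 a unit in ℤ_19. Expand u iteratively via a_{v+i} = u_i mod 19, u_{i+1} = (u_i − a_{v+i})/19:
  u_0 = 3/4;  a_1 = 15;  u_1 = (u_0 − 15)/19 = -3/4
  u_1 = -3/4;  a_2 = 4;  u_2 = (u_1 − 4)/19 = -1/4
Digits: (0, 15, 4).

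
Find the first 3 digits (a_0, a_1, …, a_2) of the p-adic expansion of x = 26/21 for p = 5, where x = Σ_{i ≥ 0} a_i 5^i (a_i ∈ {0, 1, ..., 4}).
(a_0, …, a_2) = (1, 1, 1)

v_5(26/21) = 0 (numerator and denominator both coprime to 5), so x ∈ ℤ_5^×. Compute digits iteratively via a_i = x_i mod 5, x_{i+1} = (x_i − a_i)/5, with x_0 = x:
  x_0 = 26/21;  a_0 = 1;  x_1 = (x_0 − 1)/5 = 1/21
  x_1 = 1/21;  a_1 = 1;  x_2 = (x_1 − 1)/5 = -4/21
  x_2 = -4/21;  a_2 = 1;  x_3 = (x_2 − 1)/5 = -5/21
Digits: (1, 1, 1).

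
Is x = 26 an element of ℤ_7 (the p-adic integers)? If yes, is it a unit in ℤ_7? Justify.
x ∈ ℤ_7^× (unit); v_7(x) = 0

ℤ_7 = {x ∈ ℚ_7 : v_7(x) ≥ 0} and ℤ_7^× = {x ∈ ℤ_7 : v_7(x) = 0}. Here v_7(26) = v_7(num) − v_7(den) = 0; compare against these criteria.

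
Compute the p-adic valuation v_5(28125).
v_5(28125) = 5

v_5(n) is the largest exponent k such that 5^k divides n. Factor out: 28125 = 5^5 · 9. (Sign doesn't affect v_p.) So v_5(28125) = 5.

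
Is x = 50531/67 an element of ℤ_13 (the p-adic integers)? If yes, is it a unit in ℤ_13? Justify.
x ∈ ℤ_13 but not a unit; v_13(x) = 3 > 0

ℤ_13 = {x ∈ ℚ_13 : v_13(x) ≥ 0} and ℤ_13^× = {x ∈ ℤ_13 : v_13(x) = 0}. Here v_13(50531/67) = v_13(num) − v_13(den) = 3; compare against these criteria.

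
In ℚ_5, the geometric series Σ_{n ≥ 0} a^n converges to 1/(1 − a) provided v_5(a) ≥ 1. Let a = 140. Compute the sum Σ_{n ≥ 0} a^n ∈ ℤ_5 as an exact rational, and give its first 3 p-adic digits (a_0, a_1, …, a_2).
Σ a^n = 1/(1 − a) = -1/139;  first 3 digits = (1, 3, 4)

v_5(a) = 1 ≥ 1, so the series converges in ℤ_5 to 1/(1 − a) = 1/(1 − 140) = -1/139. Expand this rational in ℤ_5: compute digits iteratively via d_i = x_i mod 5, x_{i+1} = (x_i − d_i)/5. The first 3 digits are (1, 3, 4).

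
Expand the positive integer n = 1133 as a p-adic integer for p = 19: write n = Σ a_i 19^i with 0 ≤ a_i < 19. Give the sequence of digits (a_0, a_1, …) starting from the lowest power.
(a_0, a_1, …) = (12, 2, 3)

Repeated division by 19 gives the digits low-to-high: 1133 = 12 + 2·19^1 + 3·19^2. Digit sequence: (12, 2, 3).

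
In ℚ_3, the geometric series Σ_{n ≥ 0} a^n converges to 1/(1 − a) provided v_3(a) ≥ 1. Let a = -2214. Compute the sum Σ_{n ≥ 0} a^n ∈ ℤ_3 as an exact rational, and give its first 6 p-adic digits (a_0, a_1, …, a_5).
Σ a^n = 1/(1 − a) = 1/2215;  first 6 digits = (1, 0, 0, 2, 2, 2)

v_3(a) = 3 ≥ 1, so the series converges in ℤ_3 to 1/(1 − a) = 1/(1 − (-2214)) = 1/2215. Expand this rational in ℤ_3: compute digits iteratively via d_i = x_i mod 3, x_{i+1} = (x_i − d_i)/3. The first 6 digits are (1, 0, 0, 2, 2, 2).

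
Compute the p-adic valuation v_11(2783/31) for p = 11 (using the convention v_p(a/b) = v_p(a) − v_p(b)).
v_11(2783/31) = 2

Factor powers of 11 from the numerator and denominator of the reduced fraction: 2783 = 11^2 · 23 and 31 = 11^0 · 31. Apply v_p(a/b) = v_p(a) − v_p(b): v_11(2783/31) = 2 − 0 = 2.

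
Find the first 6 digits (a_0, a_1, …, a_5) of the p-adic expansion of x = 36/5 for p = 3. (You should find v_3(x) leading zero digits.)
(a_0, …, a_5) = (0, 0, 2, 2, 1, 0)

v_3(36/5) = 2, so a_0 = ... = a_1 = 0. Factor out: x = 3^2 · u with u = 4/5 a unit in ℤ_3. Expand u iteratively via a_{v+i} = u_i mod 3, u_{i+1} = (u_i − a_{v+i})/3:
  u_0 = 4/5;  a_2 = 2;  u_1 = (u_0 − 2)/3 = -2/5
  u_1 = -2/5;  a_3 = 2;  u_2 = (u_1 − 2)/3 = -4/5
  u_2 = -4/5;  a_4 = 1;  u_3 = (u_2 − 1)/3 = -3/5
  u_3 = -3/5;  a_5 = 0;  u_4 = (u_3 − 0)/3 = -1/5
Digits: (0, 0, 2, 2, 1, 0).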